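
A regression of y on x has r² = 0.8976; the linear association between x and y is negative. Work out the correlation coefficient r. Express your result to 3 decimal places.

|r| = √0.8976 = 0.947
The association is negative, so r = −0.947.

-0.947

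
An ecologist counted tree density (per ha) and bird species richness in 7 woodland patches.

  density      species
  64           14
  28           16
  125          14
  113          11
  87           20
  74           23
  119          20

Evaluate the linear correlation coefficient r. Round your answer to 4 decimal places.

-0.1387

n = 7, Σx = 610, Σy = 118, Σx² = 60480, Σy² = 2098, Σxy = 10159
nΣxy − ΣxΣy = 71113 − 71980 = -867
nΣx² − (Σx)² = 423360 − 372100 = 51260; nΣy² − (Σy)² = 14686 − 13924 = 762
r = -867 / √(51260 × 762) = -867 / 6249.8096 ≈ -0.1387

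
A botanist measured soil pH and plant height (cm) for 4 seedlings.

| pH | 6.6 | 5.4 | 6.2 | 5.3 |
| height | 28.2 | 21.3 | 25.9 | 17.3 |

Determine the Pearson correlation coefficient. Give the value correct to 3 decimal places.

0.960

n = 4, Σx = 23.5, Σy = 92.7, Σx² = 139.25, Σy² = 2219.03, Σxy = 553.41
nΣxy − ΣxΣy = 2213.64 − 2178.45 = 35.19
nΣx² − (Σx)² = 557 − 552.25 = 4.75; nΣy² − (Σy)² = 8876.12 − 8593.29 = 282.83
r = 35.19 / √(4.75 × 282.83) = 35.19 / 36.6530 ≈ 0.960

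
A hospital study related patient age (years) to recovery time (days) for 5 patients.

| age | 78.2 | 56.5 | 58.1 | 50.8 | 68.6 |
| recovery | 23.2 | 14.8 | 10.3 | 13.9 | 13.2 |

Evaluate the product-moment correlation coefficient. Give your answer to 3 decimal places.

n = 5, Σx = 312.2, Σy = 75.4, Σx² = 19969.7, Σy² = 1230.82, Σxy = 4860.51
nΣxy − ΣxΣy = 24302.55 − 23539.88 = 762.67
nΣx² − (Σx)² = 99848.5 − 97468.84 = 2379.66; nΣy² − (Σy)² = 6154.1 − 5685.16 = 468.94
r = 762.67 / √(2379.66 × 468.94) = 762.67 / 1056.3701 ≈ 0.722

0.722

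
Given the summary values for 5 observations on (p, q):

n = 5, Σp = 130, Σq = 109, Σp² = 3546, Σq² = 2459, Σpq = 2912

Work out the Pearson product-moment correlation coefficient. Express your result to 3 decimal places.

r = (nΣpq − ΣpΣq) / √[(nΣp² − (Σp)²)(nΣq² − (Σq)²)]
Numerator: 5×2912 − 130×109 = 390
Denominator: √[(17730 − 16900)(12295 − 11881)] = √[830 × 414] = 586.1911
r = 390 / 586.1911 ≈ 0.665

0.665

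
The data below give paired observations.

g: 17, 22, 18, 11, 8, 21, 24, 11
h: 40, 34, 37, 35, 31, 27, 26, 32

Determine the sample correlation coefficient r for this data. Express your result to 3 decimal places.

-0.270

n = 8, Σg = 132, Σh = 262, Σg² = 2420, Σh² = 8740, Σgh = 4270
nΣgh − ΣgΣh = 34160 − 34584 = -424
nΣg² − (Σg)² = 19360 − 17424 = 1936; nΣh² − (Σh)² = 69920 − 68644 = 1276
r = -424 / √(1936 × 1276) = -424 / 1571.7303 ≈ -0.270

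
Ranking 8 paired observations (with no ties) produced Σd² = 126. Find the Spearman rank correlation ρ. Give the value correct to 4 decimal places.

-0.5000

ρ = 1 − 6Σd² / [n(n²−1)] = 1 − 6×126 / (8×63)
  = 1 − 756/504 = 1 − 1.50000 ≈ -0.5000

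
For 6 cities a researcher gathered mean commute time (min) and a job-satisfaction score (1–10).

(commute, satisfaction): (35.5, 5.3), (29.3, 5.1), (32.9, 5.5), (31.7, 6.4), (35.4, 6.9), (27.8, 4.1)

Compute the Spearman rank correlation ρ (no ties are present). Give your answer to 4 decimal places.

Rank commute: 6, 2, 4, 3, 5, 1
Rank satisfaction: 3, 2, 4, 5, 6, 1
d = rank(commute) − rank(satisfaction): 3, 0, 0, -2, -1, 0; Σd² = 14
ρ = 1 − 6Σd² / [n(n²−1)] = 1 − 6×14 / (6×35) = 1 − 84/210 ≈ 0.6000

0.6000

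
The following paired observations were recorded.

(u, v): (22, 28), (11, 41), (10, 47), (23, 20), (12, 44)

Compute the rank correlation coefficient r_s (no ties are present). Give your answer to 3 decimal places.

Rank u: 4, 2, 1, 5, 3
Rank v: 2, 3, 5, 1, 4
d = rank(u) − rank(v): 2, -1, -4, 4, -1; Σd² = 38
ρ = 1 − 6Σd² / [n(n²−1)] = 1 − 6×38 / (5×24) = 1 − 228/120 ≈ -0.900

-0.900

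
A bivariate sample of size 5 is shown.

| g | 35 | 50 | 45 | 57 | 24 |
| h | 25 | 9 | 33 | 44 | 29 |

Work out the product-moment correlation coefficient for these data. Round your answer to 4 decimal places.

n = 5, Σg = 211, Σh = 140, Σg² = 9575, Σh² = 4572, Σgh = 6014
nΣgh − ΣgΣh = 30070 − 29540 = 530
nΣg² − (Σg)² = 47875 − 44521 = 3354; nΣh² − (Σh)² = 22860 − 19600 = 3260
r = 530 / √(3354 × 3260) = 530 / 3306.6660 ≈ 0.1603

0.1603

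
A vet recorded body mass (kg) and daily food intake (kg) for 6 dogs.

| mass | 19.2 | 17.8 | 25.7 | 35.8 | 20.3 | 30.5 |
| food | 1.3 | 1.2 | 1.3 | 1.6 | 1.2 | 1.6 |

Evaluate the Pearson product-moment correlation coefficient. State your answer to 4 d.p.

n = 6, Σx = 149.3, Σy = 8.2, Σx² = 3969.95, Σy² = 11.38, Σxy = 210.17
nΣxy − ΣxΣy = 1261.02 − 1224.26 = 36.76
nΣx² − (Σx)² = 23819.7 − 22290.49 = 1529.21; nΣy² − (Σy)² = 68.28 − 67.24 = 1.04
r = 36.76 / √(1529.21 × 1.04) = 36.76 / 39.8795 ≈ 0.9218

0.9218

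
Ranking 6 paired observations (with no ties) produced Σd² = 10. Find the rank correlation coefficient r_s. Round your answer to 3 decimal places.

0.714

ρ = 1 − 6Σd² / [n(n²−1)] = 1 − 6×10 / (6×35)
  = 1 − 60/210 = 1 − 0.2857 ≈ 0.714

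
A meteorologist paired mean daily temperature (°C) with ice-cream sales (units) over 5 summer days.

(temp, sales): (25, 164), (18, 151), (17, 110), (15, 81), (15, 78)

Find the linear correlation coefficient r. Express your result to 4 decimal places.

n = 5, Σx = 90, Σy = 584, Σx² = 1688, Σy² = 74442, Σxy = 11073
nΣxy − ΣxΣy = 55365 − 52560 = 2805
nΣx² − (Σx)² = 8440 − 8100 = 340; nΣy² − (Σy)² = 372210 − 341056 = 31154
r = 2805 / √(340 × 31154) = 2805 / 3254.5906 ≈ 0.8619

0.8619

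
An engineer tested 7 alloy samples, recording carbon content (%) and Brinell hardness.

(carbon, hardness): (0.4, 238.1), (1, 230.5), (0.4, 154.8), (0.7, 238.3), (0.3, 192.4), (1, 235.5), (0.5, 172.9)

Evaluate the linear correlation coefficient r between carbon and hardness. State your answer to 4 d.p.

n = 7, Σx = 4.3, Σy = 1462.5, Σx² = 3.15, Σy² = 312944.21, Σxy = 934.14
nΣxy − ΣxΣy = 6538.98 − 6288.75 = 250.23
nΣx² − (Σx)² = 22.05 − 18.49 = 3.56; nΣy² − (Σy)² = 2190609.47 − 2138906.25 = 51703.22
r = 250.23 / √(3.56 × 51703.22) = 250.23 / 429.0262 ≈ 0.5833

0.5833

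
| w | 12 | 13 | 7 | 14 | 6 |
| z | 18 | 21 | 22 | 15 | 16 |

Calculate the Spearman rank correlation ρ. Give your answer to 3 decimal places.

Rank w: 3, 4, 2, 5, 1
Rank z: 3, 4, 5, 1, 2
d = rank(w) − rank(z): 0, 0, -3, 4, -1; Σd² = 26
ρ = 1 − 6Σd² / [n(n²−1)] = 1 − 6×26 / (5×24) = 1 − 156/120 ≈ -0.300

-0.300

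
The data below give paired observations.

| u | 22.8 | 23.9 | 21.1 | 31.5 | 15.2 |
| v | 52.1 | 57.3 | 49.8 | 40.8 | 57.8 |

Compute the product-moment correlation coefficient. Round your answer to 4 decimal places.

-0.8128

n = 5, Σu = 114.5, Σv = 257.8, Σu² = 2759.55, Σv² = 13483.22, Σuv = 5771.89
nΣuv − ΣuΣv = 28859.45 − 29518.1 = -658.65
nΣu² − (Σu)² = 13797.75 − 13110.25 = 687.5; nΣv² − (Σv)² = 67416.1 − 66460.84 = 955.26
r = -658.65 / √(687.5 × 955.26) = -658.65 / 810.3957 ≈ -0.8128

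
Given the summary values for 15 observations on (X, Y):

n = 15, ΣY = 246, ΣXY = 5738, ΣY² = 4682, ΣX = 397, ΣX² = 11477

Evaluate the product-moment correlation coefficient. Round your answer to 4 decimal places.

-0.9752

r = (nΣXY − ΣXΣY) / √[(nΣX² − (ΣX)²)(nΣY² − (ΣY)²)]
Numerator: 15×5738 − 397×246 = -11592
Denominator: √[(172155 − 157609)(70230 − 60516)] = √[14546 × 9714] = 11886.9611
r = -11592 / 11886.9611 ≈ -0.9752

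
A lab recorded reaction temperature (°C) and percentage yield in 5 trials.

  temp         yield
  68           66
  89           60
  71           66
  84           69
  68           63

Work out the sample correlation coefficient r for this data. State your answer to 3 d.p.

n = 5, Σx = 380, Σy = 324, Σx² = 29266, Σy² = 21042, Σxy = 24594
nΣxy − ΣxΣy = 122970 − 123120 = -150
nΣx² − (Σx)² = 146330 − 144400 = 1930; nΣy² − (Σy)² = 105210 − 104976 = 234
r = -150 / √(1930 × 234) = -150 / 672.0268 ≈ -0.223

-0.223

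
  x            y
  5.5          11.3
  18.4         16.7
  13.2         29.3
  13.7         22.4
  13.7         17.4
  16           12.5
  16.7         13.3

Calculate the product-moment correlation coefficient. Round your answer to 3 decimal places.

0.107

n = 7, Σx = 97.2, Σy = 122.9, Σx² = 1453.32, Σy² = 2402.73, Σxy = 1723.56
nΣxy − ΣxΣy = 12064.92 − 11945.88 = 119.04
nΣx² − (Σx)² = 10173.24 − 9447.84 = 725.4; nΣy² − (Σy)² = 16819.11 − 15104.41 = 1714.7
r = 119.04 / √(725.4 × 1714.7) = 119.04 / 1115.2773 ≈ 0.107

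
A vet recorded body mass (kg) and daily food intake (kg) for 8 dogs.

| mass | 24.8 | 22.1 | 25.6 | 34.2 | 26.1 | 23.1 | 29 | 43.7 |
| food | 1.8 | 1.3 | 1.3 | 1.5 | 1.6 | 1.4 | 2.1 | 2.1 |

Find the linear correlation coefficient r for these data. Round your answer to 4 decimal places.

0.6270

n = 8, Σx = 228.6, Σy = 13.1, Σx² = 6893.96, Σy² = 22.21, Σxy = 384.72
nΣxy − ΣxΣy = 3077.76 − 2994.66 = 83.1
nΣx² − (Σx)² = 55151.68 − 52257.96 = 2893.72; nΣy² − (Σy)² = 177.68 − 171.61 = 6.07
r = 83.1 / √(2893.72 × 6.07) = 83.1 / 132.5326 ≈ 0.6270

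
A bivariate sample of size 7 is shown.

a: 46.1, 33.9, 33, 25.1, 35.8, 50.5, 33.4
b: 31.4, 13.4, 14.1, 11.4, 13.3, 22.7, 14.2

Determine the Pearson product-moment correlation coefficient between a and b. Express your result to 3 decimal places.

n = 7, Σa = 257.8, Σb = 120.5, Σa² = 9940.88, Σb² = 2388.11, Σab = 4750.01
nΣab − ΣaΣb = 33250.07 − 31064.9 = 2185.17
nΣa² − (Σa)² = 69586.16 − 66460.84 = 3125.32; nΣb² − (Σb)² = 16716.77 − 14520.25 = 2196.52
r = 2185.17 / √(3125.32 × 2196.52) = 2185.17 / 2620.0817 ≈ 0.834

0.834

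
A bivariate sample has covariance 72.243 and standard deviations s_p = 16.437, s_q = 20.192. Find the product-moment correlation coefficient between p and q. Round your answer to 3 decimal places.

0.218

r = Cov(p,q) / (s_p · s_q) = 72.243 / (16.437 × 20.192)
  = 72.243 / 331.8959 ≈ 0.218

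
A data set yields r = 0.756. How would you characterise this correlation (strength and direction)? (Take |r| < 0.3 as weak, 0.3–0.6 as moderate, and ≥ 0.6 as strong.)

r = 0.756 > 0 so the relationship is positive.
|r| = 0.756, which falls in the strong range.

strong positive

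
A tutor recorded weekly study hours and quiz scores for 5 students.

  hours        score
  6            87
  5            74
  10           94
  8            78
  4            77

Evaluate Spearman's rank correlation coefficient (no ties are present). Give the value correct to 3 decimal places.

0.800

Rank hours: 3, 2, 5, 4, 1
Rank score: 4, 1, 5, 3, 2
d = rank(hours) − rank(score): -1, 1, 0, 1, -1; Σd² = 4
ρ = 1 − 6Σd² / [n(n²−1)] = 1 − 6×4 / (5×24) = 1 − 24/120 ≈ 0.800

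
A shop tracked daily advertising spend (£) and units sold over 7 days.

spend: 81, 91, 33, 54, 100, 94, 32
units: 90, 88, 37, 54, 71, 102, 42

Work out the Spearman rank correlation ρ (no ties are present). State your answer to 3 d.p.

Rank spend: 4, 5, 2, 3, 7, 6, 1
Rank units: 6, 5, 1, 3, 4, 7, 2
d = rank(spend) − rank(units): -2, 0, 1, 0, 3, -1, -1; Σd² = 16
ρ = 1 − 6Σd² / [n(n²−1)] = 1 − 6×16 / (7×48) = 1 − 96/336 ≈ 0.714

0.714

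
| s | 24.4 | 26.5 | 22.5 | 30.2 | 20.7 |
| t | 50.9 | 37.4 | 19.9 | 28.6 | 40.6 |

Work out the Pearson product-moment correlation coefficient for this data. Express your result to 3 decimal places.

-0.145

n = 5, Σs = 124.3, Σt = 177.4, Σs² = 3144.39, Σt² = 6851.9, Σst = 4384.95
nΣst − ΣsΣt = 21924.75 − 22050.82 = -126.07
nΣs² − (Σs)² = 15721.95 − 15450.49 = 271.46; nΣt² − (Σt)² = 34259.5 − 31470.76 = 2788.74
r = -126.07 / √(271.46 × 2788.74) = -126.07 / 870.0755 ≈ -0.145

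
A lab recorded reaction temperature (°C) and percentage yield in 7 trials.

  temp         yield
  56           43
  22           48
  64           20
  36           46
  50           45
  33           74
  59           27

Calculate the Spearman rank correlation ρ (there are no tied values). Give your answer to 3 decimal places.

Rank temp: 5, 1, 7, 3, 4, 2, 6
Rank yield: 3, 6, 1, 5, 4, 7, 2
d = rank(temp) − rank(yield): 2, -5, 6, -2, 0, -5, 4; Σd² = 110
ρ = 1 − 6Σd² / [n(n²−1)] = 1 − 6×110 / (7×48) = 1 − 660/336 ≈ -0.964

-0.964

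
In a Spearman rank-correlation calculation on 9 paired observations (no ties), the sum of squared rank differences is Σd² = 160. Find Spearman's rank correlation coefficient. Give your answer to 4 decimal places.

ρ = 1 − 6Σd² / [n(n²−1)] = 1 − 6×160 / (9×80)
  = 1 − 960/720 = 1 − 1.33333 ≈ -0.3333

-0.3333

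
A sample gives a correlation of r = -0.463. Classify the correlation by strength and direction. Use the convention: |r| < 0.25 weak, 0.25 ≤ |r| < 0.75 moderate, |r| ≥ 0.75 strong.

r = -0.463 < 0 so the relationship is negative.
|r| = 0.463, which falls in the moderate range.

moderate negative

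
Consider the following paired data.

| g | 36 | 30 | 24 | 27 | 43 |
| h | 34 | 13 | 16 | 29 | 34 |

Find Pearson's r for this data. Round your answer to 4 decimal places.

0.6932

n = 5, Σg = 160, Σh = 126, Σg² = 5350, Σh² = 3578, Σgh = 4243
nΣgh − ΣgΣh = 21215 − 20160 = 1055
nΣg² − (Σg)² = 26750 − 25600 = 1150; nΣh² − (Σh)² = 17890 − 15876 = 2014
r = 1055 / √(1150 × 2014) = 1055 / 1521.8738 ≈ 0.6932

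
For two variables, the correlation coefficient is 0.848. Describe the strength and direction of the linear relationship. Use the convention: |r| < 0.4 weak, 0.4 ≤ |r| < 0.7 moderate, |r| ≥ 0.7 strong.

strong positive

r = 0.848 > 0 so the relationship is positive.
|r| = 0.848, which falls in the strong range.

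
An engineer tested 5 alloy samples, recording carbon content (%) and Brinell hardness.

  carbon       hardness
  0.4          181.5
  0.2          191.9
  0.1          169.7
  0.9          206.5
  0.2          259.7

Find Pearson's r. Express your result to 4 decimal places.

n = 5, Σx = 1.8, Σy = 1009.3, Σx² = 1.06, Σy² = 208652.29, Σxy = 365.74
nΣxy − ΣxΣy = 1828.7 − 1816.74 = 11.96
nΣx² − (Σx)² = 5.3 − 3.24 = 2.06; nΣy² − (Σy)² = 1043261.45 − 1018686.49 = 24574.96
r = 11.96 / √(2.06 × 24574.96) = 11.96 / 224.9987 ≈ 0.0532

0.0532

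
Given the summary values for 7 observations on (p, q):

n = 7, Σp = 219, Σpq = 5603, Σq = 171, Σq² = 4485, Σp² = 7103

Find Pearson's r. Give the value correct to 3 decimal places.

0.910

r = (nΣpq − ΣpΣq) / √[(nΣp² − (Σp)²)(nΣq² − (Σq)²)]
Numerator: 7×5603 − 219×171 = 1772
Denominator: √[(49721 − 47961)(31395 − 29241)] = √[1760 × 2154] = 1947.0593
r = 1772 / 1947.0593 ≈ 0.910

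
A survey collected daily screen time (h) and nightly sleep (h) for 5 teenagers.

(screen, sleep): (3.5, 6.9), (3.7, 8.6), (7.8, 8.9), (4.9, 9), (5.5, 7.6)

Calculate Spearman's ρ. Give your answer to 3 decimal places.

Rank screen: 1, 2, 5, 3, 4
Rank sleep: 1, 3, 4, 5, 2
d = rank(screen) − rank(sleep): 0, -1, 1, -2, 2; Σd² = 10
ρ = 1 − 6Σd² / [n(n²−1)] = 1 − 6×10 / (5×24) = 1 − 60/120 ≈ 0.500

0.500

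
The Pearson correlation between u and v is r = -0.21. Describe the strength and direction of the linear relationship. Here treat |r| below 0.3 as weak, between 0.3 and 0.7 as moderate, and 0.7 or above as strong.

weak negative

r = -0.21 < 0 so the relationship is negative.
|r| = 0.21, which falls in the weak range.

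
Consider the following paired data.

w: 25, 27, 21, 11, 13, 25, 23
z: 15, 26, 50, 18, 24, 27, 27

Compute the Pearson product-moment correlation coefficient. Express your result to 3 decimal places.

n = 7, Σw = 145, Σz = 187, Σw² = 3239, Σz² = 5759, Σwz = 3933
nΣwz − ΣwΣz = 27531 − 27115 = 416
nΣw² − (Σw)² = 22673 − 21025 = 1648; nΣz² − (Σz)² = 40313 − 34969 = 5344
r = 416 / √(1648 × 5344) = 416 / 2967.6442 ≈ 0.140

0.140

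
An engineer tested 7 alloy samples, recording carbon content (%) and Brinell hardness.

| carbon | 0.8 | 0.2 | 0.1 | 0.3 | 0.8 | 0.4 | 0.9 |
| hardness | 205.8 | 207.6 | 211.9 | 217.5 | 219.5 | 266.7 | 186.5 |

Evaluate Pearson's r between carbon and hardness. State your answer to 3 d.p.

-0.311

n = 7, Σx = 3.5, Σy = 1515.5, Σx² = 2.39, Σy² = 331750.65, Σxy = 742.73
nΣxy − ΣxΣy = 5199.11 − 5304.25 = -105.14
nΣx² − (Σx)² = 16.73 − 12.25 = 4.48; nΣy² − (Σy)² = 2322254.55 − 2296740.25 = 25514.3
r = -105.14 / √(4.48 × 25514.3) = -105.14 / 338.0888 ≈ -0.311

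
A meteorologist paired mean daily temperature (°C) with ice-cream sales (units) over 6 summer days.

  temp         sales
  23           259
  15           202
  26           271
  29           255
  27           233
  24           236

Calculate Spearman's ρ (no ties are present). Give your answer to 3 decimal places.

Rank temp: 2, 1, 4, 6, 5, 3
Rank sales: 5, 1, 6, 4, 2, 3
d = rank(temp) − rank(sales): -3, 0, -2, 2, 3, 0; Σd² = 26
ρ = 1 − 6Σd² / [n(n²−1)] = 1 − 6×26 / (6×35) = 1 − 156/210 ≈ 0.257

0.257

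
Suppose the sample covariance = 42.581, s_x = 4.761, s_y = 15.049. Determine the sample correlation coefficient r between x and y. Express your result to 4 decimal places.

0.5943

r = Cov(x,y) / (s_x · s_y) = 42.581 / (4.761 × 15.049)
  = 42.581 / 71.6483 ≈ 0.5943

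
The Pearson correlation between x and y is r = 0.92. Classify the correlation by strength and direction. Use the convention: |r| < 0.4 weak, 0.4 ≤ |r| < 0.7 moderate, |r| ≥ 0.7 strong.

strong positive

r = 0.92 > 0 so the relationship is positive.
|r| = 0.92, which falls in the strong range.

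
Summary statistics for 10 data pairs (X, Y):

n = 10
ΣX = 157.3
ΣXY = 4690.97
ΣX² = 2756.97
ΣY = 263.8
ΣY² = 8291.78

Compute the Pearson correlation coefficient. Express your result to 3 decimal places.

0.882

r = (nΣXY − ΣXΣY) / √[(nΣX² − (ΣX)²)(nΣY² − (ΣY)²)]
Numerator: 10×4690.97 − 157.3×263.8 = 5413.96
Denominator: √[(27569.7 − 24743.29)(82917.8 − 69590.44)] = √[2826.41 × 13327.36] = 6137.4737
r = 5413.96 / 6137.4737 ≈ 0.882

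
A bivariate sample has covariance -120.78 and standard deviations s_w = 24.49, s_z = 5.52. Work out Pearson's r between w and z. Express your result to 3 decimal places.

r = Cov(w,z) / (s_w · s_z) = -120.78 / (24.49 × 5.52)
  = -120.78 / 135.1848 ≈ -0.893

-0.893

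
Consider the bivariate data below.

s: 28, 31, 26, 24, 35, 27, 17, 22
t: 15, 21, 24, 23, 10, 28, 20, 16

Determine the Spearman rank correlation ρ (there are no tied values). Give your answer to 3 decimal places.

Rank s: 6, 7, 4, 3, 8, 5, 1, 2
Rank t: 2, 5, 7, 6, 1, 8, 4, 3
d = rank(s) − rank(t): 4, 2, -3, -3, 7, -3, -3, -1; Σd² = 106
ρ = 1 − 6Σd² / [n(n²−1)] = 1 − 6×106 / (8×63) = 1 − 636/504 ≈ -0.262

-0.262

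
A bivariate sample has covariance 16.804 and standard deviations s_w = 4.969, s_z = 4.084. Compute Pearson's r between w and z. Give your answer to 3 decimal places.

r = Cov(w,z) / (s_w · s_z) = 16.804 / (4.969 × 4.084)
  = 16.804 / 20.2934 ≈ 0.828

0.828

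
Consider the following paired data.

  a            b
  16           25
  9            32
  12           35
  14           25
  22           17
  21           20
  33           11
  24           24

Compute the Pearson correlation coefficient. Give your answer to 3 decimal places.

-0.900

n = 8, Σa = 151, Σb = 189, Σa² = 3267, Σb² = 4885, Σab = 3191
nΣab − ΣaΣb = 25528 − 28539 = -3011
nΣa² − (Σa)² = 26136 − 22801 = 3335; nΣb² − (Σb)² = 39080 − 35721 = 3359
r = -3011 / √(3335 × 3359) = -3011 / 3346.9785 ≈ -0.900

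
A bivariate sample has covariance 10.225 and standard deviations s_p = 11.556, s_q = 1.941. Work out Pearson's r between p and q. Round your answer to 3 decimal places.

r = Cov(p,q) / (s_p · s_q) = 10.225 / (11.556 × 1.941)
  = 10.225 / 22.4302 ≈ 0.456

0.456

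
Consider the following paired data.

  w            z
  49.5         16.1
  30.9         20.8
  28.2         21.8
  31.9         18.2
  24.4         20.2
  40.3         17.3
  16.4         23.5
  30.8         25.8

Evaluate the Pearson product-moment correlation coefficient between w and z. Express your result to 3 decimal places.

-0.706

n = 8, Σw = 252.4, Σz = 163.7, Σw² = 8654.96, Σz² = 3423.55, Σwz = 5005.12
nΣwz − ΣwΣz = 40040.96 − 41317.88 = -1276.92
nΣw² − (Σw)² = 69239.68 − 63705.76 = 5533.92; nΣz² − (Σz)² = 27388.4 − 26797.69 = 590.71
r = -1276.92 / √(5533.92 × 590.71) = -1276.92 / 1808.0215 ≈ -0.706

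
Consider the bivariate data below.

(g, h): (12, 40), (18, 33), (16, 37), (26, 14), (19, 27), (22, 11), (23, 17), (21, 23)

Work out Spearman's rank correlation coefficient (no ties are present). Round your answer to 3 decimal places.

-0.929

Rank g: 1, 3, 2, 8, 4, 6, 7, 5
Rank h: 8, 6, 7, 2, 5, 1, 3, 4
d = rank(g) − rank(h): -7, -3, -5, 6, -1, 5, 4, 1; Σd² = 162
ρ = 1 − 6Σd² / [n(n²−1)] = 1 − 6×162 / (8×63) = 1 − 972/504 ≈ -0.929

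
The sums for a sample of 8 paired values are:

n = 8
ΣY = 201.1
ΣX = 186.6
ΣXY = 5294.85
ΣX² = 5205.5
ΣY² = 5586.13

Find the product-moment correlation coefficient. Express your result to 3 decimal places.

0.898

r = (nΣXY − ΣXΣY) / √[(nΣX² − (ΣX)²)(nΣY² − (ΣY)²)]
Numerator: 8×5294.85 − 186.6×201.1 = 4833.54
Denominator: √[(41644 − 34819.56)(44689.04 − 40441.21)] = √[6824.44 × 4247.83] = 5384.1490
r = 4833.54 / 5384.1490 ≈ 0.898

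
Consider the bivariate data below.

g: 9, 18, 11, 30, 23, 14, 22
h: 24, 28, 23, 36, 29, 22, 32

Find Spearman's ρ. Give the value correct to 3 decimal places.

Rank g: 1, 4, 2, 7, 6, 3, 5
Rank h: 3, 4, 2, 7, 5, 1, 6
d = rank(g) − rank(h): -2, 0, 0, 0, 1, 2, -1; Σd² = 10
ρ = 1 − 6Σd² / [n(n²−1)] = 1 − 6×10 / (7×48) = 1 − 60/336 ≈ 0.821

0.821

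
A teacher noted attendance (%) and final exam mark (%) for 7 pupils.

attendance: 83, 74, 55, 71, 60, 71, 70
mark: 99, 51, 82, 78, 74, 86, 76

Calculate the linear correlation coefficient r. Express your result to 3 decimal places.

n = 7, Σx = 484, Σy = 546, Σx² = 33972, Σy² = 43858, Σxy = 37905
nΣxy − ΣxΣy = 265335 − 264264 = 1071
nΣx² − (Σx)² = 237804 − 234256 = 3548; nΣy² − (Σy)² = 307006 − 298116 = 8890
r = 1071 / √(3548 × 8890) = 1071 / 5616.2016 ≈ 0.191

0.191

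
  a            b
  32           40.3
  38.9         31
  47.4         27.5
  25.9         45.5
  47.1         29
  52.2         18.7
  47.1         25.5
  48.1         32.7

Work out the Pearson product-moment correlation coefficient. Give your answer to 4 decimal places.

n = 8, Σa = 338.7, Σb = 250.2, Σa² = 14930.05, Σb² = 8321.82, Σab = 10093.41
nΣab − ΣaΣb = 80747.28 − 84742.74 = -3995.46
nΣa² − (Σa)² = 119440.4 − 114717.69 = 4722.71; nΣb² − (Σb)² = 66574.56 − 62600.04 = 3974.52
r = -3995.46 / √(4722.71 × 3974.52) = -3995.46 / 4332.4941 ≈ -0.9222

-0.9222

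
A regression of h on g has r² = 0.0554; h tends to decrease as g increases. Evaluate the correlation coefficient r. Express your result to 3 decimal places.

|r| = √0.0554 = 0.235
The association is negative, so r = −0.235.

-0.235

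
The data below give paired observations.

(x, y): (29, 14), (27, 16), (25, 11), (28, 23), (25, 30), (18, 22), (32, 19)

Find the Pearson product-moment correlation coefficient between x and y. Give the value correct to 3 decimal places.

n = 7, Σx = 184, Σy = 135, Σx² = 4952, Σy² = 2847, Σxy = 3511
nΣxy − ΣxΣy = 24577 − 24840 = -263
nΣx² − (Σx)² = 34664 − 33856 = 808; nΣy² − (Σy)² = 19929 − 18225 = 1704
r = -263 / √(808 × 1704) = -263 / 1173.3848 ≈ -0.224

-0.224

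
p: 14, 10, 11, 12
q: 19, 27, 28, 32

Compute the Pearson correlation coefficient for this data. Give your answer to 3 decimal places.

n = 4, Σp = 47, Σq = 106, Σp² = 561, Σq² = 2898, Σpq = 1228
nΣpq − ΣpΣq = 4912 − 4982 = -70
nΣp² − (Σp)² = 2244 − 2209 = 35; nΣq² − (Σq)² = 11592 − 11236 = 356
r = -70 / √(35 × 356) = -70 / 111.6244 ≈ -0.627

-0.627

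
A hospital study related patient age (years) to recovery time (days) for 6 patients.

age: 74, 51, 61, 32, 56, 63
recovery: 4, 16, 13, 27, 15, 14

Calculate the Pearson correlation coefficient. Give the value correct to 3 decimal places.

n = 6, Σx = 337, Σy = 89, Σx² = 19927, Σy² = 1591, Σxy = 4491
nΣxy − ΣxΣy = 26946 − 29993 = -3047
nΣx² − (Σx)² = 119562 − 113569 = 5993; nΣy² − (Σy)² = 9546 − 7921 = 1625
r = -3047 / √(5993 × 1625) = -3047 / 3120.6770 ≈ -0.976

-0.976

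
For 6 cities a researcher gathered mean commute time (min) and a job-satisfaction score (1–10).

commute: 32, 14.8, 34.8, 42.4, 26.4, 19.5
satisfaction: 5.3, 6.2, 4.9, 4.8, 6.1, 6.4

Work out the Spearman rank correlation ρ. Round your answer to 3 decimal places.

-0.943

Rank commute: 4, 1, 5, 6, 3, 2
Rank satisfaction: 3, 5, 2, 1, 4, 6
d = rank(commute) − rank(satisfaction): 1, -4, 3, 5, -1, -4; Σd² = 68
ρ = 1 − 6Σd² / [n(n²−1)] = 1 − 6×68 / (6×35) = 1 − 408/210 ≈ -0.943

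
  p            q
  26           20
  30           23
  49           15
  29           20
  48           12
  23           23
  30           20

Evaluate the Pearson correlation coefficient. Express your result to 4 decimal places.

-0.9136

n = 7, Σp = 235, Σq = 133, Σp² = 8551, Σq² = 2627, Σpq = 4230
nΣpq − ΣpΣq = 29610 − 31255 = -1645
nΣp² − (Σp)² = 59857 − 55225 = 4632; nΣq² − (Σq)² = 18389 − 17689 = 700
r = -1645 / √(4632 × 700) = -1645 / 1800.6665 ≈ -0.9136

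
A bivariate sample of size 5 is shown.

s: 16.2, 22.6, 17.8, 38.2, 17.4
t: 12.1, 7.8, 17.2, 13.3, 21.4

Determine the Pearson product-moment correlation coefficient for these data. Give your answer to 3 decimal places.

-0.277

n = 5, Σs = 112.2, Σt = 71.8, Σs² = 2852.04, Σt² = 1137.94, Σst = 1558.88
nΣst − ΣsΣt = 7794.4 − 8055.96 = -261.56
nΣs² − (Σs)² = 14260.2 − 12588.84 = 1671.36; nΣt² − (Σt)² = 5689.7 − 5155.24 = 534.46
r = -261.56 / √(1671.36 × 534.46) = -261.56 / 945.1323 ≈ -0.277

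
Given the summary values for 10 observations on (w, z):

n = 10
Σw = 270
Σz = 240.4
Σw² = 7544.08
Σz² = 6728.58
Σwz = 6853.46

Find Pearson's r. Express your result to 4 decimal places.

0.7384

r = (nΣwz − ΣwΣz) / √[(nΣw² − (Σw)²)(nΣz² − (Σz)²)]
Numerator: 10×6853.46 − 270×240.4 = 3626.6
Denominator: √[(75440.8 − 72900)(67285.8 − 57792.16)] = √[2540.8 × 9493.64] = 4911.3583
r = 3626.6 / 4911.3583 ≈ 0.7384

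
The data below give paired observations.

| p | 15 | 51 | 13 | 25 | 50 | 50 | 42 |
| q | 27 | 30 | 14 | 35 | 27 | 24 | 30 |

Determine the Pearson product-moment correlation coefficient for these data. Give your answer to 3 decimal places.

0.343

n = 7, Σp = 246, Σq = 187, Σp² = 10384, Σq² = 5255, Σpq = 6802
nΣpq − ΣpΣq = 47614 − 46002 = 1612
nΣp² − (Σp)² = 72688 − 60516 = 12172; nΣq² − (Σq)² = 36785 − 34969 = 1816
r = 1612 / √(12172 × 1816) = 1612 / 4701.5266 ≈ 0.343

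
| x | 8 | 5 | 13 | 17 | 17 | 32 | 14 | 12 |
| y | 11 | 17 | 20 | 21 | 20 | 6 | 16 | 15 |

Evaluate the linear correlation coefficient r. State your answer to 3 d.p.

n = 8, Σx = 118, Σy = 126, Σx² = 2200, Σy² = 2168, Σxy = 1726
nΣxy − ΣxΣy = 13808 − 14868 = -1060
nΣx² − (Σx)² = 17600 − 13924 = 3676; nΣy² − (Σy)² = 17344 − 15876 = 1468
r = -1060 / √(3676 × 1468) = -1060 / 2323.0084 ≈ -0.456

-0.456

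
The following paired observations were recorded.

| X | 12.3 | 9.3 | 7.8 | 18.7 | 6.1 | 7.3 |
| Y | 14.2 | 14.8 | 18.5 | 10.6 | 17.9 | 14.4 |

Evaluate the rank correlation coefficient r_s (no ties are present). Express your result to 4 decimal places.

-0.7143

Rank X: 5, 4, 3, 6, 1, 2
Rank Y: 2, 4, 6, 1, 5, 3
d = rank(X) − rank(Y): 3, 0, -3, 5, -4, -1; Σd² = 60
ρ = 1 − 6Σd² / [n(n²−1)] = 1 − 6×60 / (6×35) = 1 − 360/210 ≈ -0.7143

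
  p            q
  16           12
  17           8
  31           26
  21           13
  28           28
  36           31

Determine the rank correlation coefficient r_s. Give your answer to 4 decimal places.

Rank p: 1, 2, 5, 3, 4, 6
Rank q: 2, 1, 4, 3, 5, 6
d = rank(p) − rank(q): -1, 1, 1, 0, -1, 0; Σd² = 4
ρ = 1 − 6Σd² / [n(n²−1)] = 1 − 6×4 / (6×35) = 1 − 24/210 ≈ 0.8857

0.8857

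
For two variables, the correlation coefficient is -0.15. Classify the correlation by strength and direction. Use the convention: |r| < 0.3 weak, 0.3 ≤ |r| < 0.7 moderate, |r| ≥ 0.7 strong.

r = -0.15 < 0 so the relationship is negative.
|r| = 0.15, which falls in the weak range.

weak negative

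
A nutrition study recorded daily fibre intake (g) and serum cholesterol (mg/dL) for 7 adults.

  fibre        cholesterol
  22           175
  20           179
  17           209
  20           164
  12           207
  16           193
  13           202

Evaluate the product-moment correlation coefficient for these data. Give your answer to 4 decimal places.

n = 7, Σx = 120, Σy = 1329, Σx² = 2142, Σy² = 254145, Σxy = 22461
nΣxy − ΣxΣy = 157227 − 159480 = -2253
nΣx² − (Σx)² = 14994 − 14400 = 594; nΣy² − (Σy)² = 1779015 − 1766241 = 12774
r = -2253 / √(594 × 12774) = -2253 / 2754.5882 ≈ -0.8179

-0.8179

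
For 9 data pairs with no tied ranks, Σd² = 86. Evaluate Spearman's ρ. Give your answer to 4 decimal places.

0.2833

ρ = 1 − 6Σd² / [n(n²−1)] = 1 − 6×86 / (9×80)
  = 1 − 516/720 = 1 − 0.71667 ≈ 0.2833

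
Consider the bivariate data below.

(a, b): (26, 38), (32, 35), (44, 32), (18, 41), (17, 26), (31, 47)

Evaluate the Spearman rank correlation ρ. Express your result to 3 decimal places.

Rank a: 3, 5, 6, 2, 1, 4
Rank b: 4, 3, 2, 5, 1, 6
d = rank(a) − rank(b): -1, 2, 4, -3, 0, -2; Σd² = 34
ρ = 1 − 6Σd² / [n(n²−1)] = 1 − 6×34 / (6×35) = 1 − 204/210 ≈ 0.029

0.029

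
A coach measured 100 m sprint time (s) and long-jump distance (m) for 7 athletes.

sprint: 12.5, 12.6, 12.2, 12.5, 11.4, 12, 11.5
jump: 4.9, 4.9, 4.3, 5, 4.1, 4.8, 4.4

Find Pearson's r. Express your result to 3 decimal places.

0.816

n = 7, Σx = 84.7, Σy = 32.4, Σx² = 1026.31, Σy² = 150.72, Σxy = 392.89
nΣxy − ΣxΣy = 2750.23 − 2744.28 = 5.95
nΣx² − (Σx)² = 7184.17 − 7174.09 = 10.08; nΣy² − (Σy)² = 1055.04 − 1049.76 = 5.28
r = 5.95 / √(10.08 × 5.28) = 5.95 / 7.2954 ≈ 0.816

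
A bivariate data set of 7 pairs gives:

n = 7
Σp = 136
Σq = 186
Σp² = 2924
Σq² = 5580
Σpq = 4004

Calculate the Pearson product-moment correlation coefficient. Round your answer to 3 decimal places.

0.921

r = (nΣpq − ΣpΣq) / √[(nΣp² − (Σp)²)(nΣq² − (Σq)²)]
Numerator: 7×4004 − 136×186 = 2732
Denominator: √[(20468 − 18496)(39060 − 34596)] = √[1972 × 4464] = 2966.9863
r = 2732 / 2966.9863 ≈ 0.921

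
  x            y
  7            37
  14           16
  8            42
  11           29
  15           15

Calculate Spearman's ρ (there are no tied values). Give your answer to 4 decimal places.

-0.9000

Rank x: 1, 4, 2, 3, 5
Rank y: 4, 2, 5, 3, 1
d = rank(x) − rank(y): -3, 2, -3, 0, 4; Σd² = 38
ρ = 1 − 6Σd² / [n(n²−1)] = 1 − 6×38 / (5×24) = 1 − 228/120 ≈ -0.9000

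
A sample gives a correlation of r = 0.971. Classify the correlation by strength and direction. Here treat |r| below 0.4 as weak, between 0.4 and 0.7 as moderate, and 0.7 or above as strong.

strong positive

r = 0.971 > 0 so the relationship is positive.
|r| = 0.971, which falls in the strong range.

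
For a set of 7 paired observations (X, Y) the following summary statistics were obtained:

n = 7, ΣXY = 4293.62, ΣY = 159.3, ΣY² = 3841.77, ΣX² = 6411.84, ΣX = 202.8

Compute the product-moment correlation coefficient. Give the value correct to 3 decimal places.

r = (nΣXY − ΣXΣY) / √[(nΣX² − (ΣX)²)(nΣY² − (ΣY)²)]
Numerator: 7×4293.62 − 202.8×159.3 = -2250.7
Denominator: √[(44882.88 − 41127.84)(26892.39 − 25376.49)] = √[3755.04 × 1515.9] = 2385.8468
r = -2250.7 / 2385.8468 ≈ -0.943

-0.943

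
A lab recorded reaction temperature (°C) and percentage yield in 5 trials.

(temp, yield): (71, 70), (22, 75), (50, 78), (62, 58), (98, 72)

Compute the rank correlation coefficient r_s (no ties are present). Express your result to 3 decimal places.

Rank temp: 4, 1, 2, 3, 5
Rank yield: 2, 4, 5, 1, 3
d = rank(temp) − rank(yield): 2, -3, -3, 2, 2; Σd² = 30
ρ = 1 − 6Σd² / [n(n²−1)] = 1 − 6×30 / (5×24) = 1 − 180/120 ≈ -0.500

-0.500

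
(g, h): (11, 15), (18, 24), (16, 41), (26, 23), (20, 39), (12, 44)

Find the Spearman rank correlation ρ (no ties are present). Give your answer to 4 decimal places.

-0.0857

Rank g: 1, 4, 3, 6, 5, 2
Rank h: 1, 3, 5, 2, 4, 6
d = rank(g) − rank(h): 0, 1, -2, 4, 1, -4; Σd² = 38
ρ = 1 − 6Σd² / [n(n²−1)] = 1 − 6×38 / (6×35) = 1 − 228/210 ≈ -0.0857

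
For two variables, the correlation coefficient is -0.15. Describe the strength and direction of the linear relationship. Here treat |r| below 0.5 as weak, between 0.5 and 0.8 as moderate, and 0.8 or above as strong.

weak negative

r = -0.15 < 0 so the relationship is negative.
|r| = 0.15, which falls in the weak range.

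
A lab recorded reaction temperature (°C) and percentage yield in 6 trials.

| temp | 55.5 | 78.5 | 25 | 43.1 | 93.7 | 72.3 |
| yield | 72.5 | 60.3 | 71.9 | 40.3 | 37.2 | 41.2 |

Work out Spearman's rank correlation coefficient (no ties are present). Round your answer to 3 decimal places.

-0.486

Rank temp: 3, 5, 1, 2, 6, 4
Rank yield: 6, 4, 5, 2, 1, 3
d = rank(temp) − rank(yield): -3, 1, -4, 0, 5, 1; Σd² = 52
ρ = 1 − 6Σd² / [n(n²−1)] = 1 − 6×52 / (6×35) = 1 − 312/210 ≈ -0.486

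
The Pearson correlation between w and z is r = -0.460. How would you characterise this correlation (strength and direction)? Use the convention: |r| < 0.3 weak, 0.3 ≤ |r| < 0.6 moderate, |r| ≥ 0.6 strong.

r = -0.460 < 0 so the relationship is negative.
|r| = 0.460, which falls in the moderate range.

moderate negative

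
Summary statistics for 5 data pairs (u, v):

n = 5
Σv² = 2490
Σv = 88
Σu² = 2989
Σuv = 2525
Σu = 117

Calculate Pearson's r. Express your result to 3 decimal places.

0.958

r = (nΣuv − ΣuΣv) / √[(nΣu² − (Σu)²)(nΣv² − (Σv)²)]
Numerator: 5×2525 − 117×88 = 2329
Denominator: √[(14945 − 13689)(12450 − 7744)] = √[1256 × 4706] = 2431.2005
r = 2329 / 2431.2005 ≈ 0.958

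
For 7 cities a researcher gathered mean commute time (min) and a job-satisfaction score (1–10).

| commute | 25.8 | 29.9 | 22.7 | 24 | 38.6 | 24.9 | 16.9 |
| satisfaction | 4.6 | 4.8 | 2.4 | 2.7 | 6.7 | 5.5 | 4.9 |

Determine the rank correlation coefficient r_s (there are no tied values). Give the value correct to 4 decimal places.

Rank commute: 5, 6, 2, 3, 7, 4, 1
Rank satisfaction: 3, 4, 1, 2, 7, 6, 5
d = rank(commute) − rank(satisfaction): 2, 2, 1, 1, 0, -2, -4; Σd² = 30
ρ = 1 − 6Σd² / [n(n²−1)] = 1 − 6×30 / (7×48) = 1 − 180/336 ≈ 0.4643

0.4643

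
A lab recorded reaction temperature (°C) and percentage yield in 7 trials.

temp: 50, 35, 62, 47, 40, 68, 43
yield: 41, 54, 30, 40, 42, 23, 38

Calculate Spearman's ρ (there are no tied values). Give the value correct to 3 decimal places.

Rank temp: 5, 1, 6, 4, 2, 7, 3
Rank yield: 5, 7, 2, 4, 6, 1, 3
d = rank(temp) − rank(yield): 0, -6, 4, 0, -4, 6, 0; Σd² = 104
ρ = 1 − 6Σd² / [n(n²−1)] = 1 − 6×104 / (7×48) = 1 − 624/336 ≈ -0.857

-0.857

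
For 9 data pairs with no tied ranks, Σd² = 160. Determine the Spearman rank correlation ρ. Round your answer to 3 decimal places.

ρ = 1 − 6Σd² / [n(n²−1)] = 1 − 6×160 / (9×80)
  = 1 − 960/720 = 1 − 1.3333 ≈ -0.333

-0.333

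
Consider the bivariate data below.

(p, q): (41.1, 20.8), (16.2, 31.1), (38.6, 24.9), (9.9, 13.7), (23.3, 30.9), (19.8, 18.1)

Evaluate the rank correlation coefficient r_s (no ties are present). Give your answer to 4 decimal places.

0.2000

Rank p: 6, 2, 5, 1, 4, 3
Rank q: 3, 6, 4, 1, 5, 2
d = rank(p) − rank(q): 3, -4, 1, 0, -1, 1; Σd² = 28
ρ = 1 − 6Σd² / [n(n²−1)] = 1 − 6×28 / (6×35) = 1 − 168/210 ≈ 0.2000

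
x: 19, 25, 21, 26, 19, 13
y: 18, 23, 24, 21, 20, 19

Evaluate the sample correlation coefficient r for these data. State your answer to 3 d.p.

n = 6, Σx = 123, Σy = 125, Σx² = 2633, Σy² = 2631, Σxy = 2594
nΣxy − ΣxΣy = 15564 − 15375 = 189
nΣx² − (Σx)² = 15798 − 15129 = 669; nΣy² − (Σy)² = 15786 − 15625 = 161
r = 189 / √(669 × 161) = 189 / 328.1905 ≈ 0.576

0.576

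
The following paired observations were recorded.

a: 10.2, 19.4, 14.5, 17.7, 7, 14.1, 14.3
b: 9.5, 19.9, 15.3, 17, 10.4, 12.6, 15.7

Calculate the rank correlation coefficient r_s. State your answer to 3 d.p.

0.929

Rank a: 2, 7, 5, 6, 1, 3, 4
Rank b: 1, 7, 4, 6, 2, 3, 5
d = rank(a) − rank(b): 1, 0, 1, 0, -1, 0, -1; Σd² = 4
ρ = 1 − 6Σd² / [n(n²−1)] = 1 − 6×4 / (7×48) = 1 − 24/336 ≈ 0.929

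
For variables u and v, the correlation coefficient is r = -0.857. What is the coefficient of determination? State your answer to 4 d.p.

0.7344

r² = (-0.857)² = 0.7344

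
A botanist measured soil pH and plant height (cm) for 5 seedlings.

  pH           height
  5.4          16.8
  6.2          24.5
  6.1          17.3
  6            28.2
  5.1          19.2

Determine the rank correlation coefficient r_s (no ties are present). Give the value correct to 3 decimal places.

Rank pH: 2, 5, 4, 3, 1
Rank height: 1, 4, 2, 5, 3
d = rank(pH) − rank(height): 1, 1, 2, -2, -2; Σd² = 14
ρ = 1 − 6Σd² / [n(n²−1)] = 1 − 6×14 / (5×24) = 1 − 84/120 ≈ 0.300

0.300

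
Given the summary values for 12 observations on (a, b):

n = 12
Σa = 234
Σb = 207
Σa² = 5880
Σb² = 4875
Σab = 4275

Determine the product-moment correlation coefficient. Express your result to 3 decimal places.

r = (nΣab − ΣaΣb) / √[(nΣa² − (Σa)²)(nΣb² − (Σb)²)]
Numerator: 12×4275 − 234×207 = 2862
Denominator: √[(70560 − 54756)(58500 − 42849)] = √[15804 × 15651] = 15727.3139
r = 2862 / 15727.3139 ≈ 0.182

0.182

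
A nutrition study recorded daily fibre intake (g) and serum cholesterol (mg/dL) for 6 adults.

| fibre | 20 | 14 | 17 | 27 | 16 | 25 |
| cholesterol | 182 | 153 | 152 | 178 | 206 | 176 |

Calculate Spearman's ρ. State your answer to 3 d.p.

0.143

Rank fibre: 4, 1, 3, 6, 2, 5
Rank cholesterol: 5, 2, 1, 4, 6, 3
d = rank(fibre) − rank(cholesterol): -1, -1, 2, 2, -4, 2; Σd² = 30
ρ = 1 − 6Σd² / [n(n²−1)] = 1 − 6×30 / (6×35) = 1 − 180/210 ≈ 0.143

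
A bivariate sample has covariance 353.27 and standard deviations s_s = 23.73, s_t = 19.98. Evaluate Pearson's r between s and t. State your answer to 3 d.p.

0.745

r = Cov(s,t) / (s_s · s_t) = 353.27 / (23.73 × 19.98)
  = 353.27 / 474.1254 ≈ 0.745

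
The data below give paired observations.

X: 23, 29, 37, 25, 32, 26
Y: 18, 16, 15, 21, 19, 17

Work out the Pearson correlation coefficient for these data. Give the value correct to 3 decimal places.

n = 6, ΣX = 172, ΣY = 106, ΣX² = 5064, ΣY² = 1896, ΣXY = 3008
nΣXY − ΣXΣY = 18048 − 18232 = -184
nΣX² − (ΣX)² = 30384 − 29584 = 800; nΣY² − (ΣY)² = 11376 − 11236 = 140
r = -184 / √(800 × 140) = -184 / 334.6640 ≈ -0.550

-0.550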